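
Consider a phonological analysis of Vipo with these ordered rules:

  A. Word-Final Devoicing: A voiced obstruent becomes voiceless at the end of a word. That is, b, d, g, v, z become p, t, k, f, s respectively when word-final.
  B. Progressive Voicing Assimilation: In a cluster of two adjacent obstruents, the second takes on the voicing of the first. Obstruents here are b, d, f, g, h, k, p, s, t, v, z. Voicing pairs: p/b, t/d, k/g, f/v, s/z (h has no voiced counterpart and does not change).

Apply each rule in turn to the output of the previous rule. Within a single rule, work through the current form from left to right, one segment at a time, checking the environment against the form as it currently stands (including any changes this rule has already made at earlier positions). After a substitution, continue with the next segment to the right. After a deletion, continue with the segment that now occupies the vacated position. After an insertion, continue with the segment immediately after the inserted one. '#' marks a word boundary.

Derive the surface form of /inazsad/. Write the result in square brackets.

A Word-Final Devoicing: [inazsad] → [inazsat]
B Progressive Voicing Assimilation: [inazsat] → [inazzat]

[inazzat]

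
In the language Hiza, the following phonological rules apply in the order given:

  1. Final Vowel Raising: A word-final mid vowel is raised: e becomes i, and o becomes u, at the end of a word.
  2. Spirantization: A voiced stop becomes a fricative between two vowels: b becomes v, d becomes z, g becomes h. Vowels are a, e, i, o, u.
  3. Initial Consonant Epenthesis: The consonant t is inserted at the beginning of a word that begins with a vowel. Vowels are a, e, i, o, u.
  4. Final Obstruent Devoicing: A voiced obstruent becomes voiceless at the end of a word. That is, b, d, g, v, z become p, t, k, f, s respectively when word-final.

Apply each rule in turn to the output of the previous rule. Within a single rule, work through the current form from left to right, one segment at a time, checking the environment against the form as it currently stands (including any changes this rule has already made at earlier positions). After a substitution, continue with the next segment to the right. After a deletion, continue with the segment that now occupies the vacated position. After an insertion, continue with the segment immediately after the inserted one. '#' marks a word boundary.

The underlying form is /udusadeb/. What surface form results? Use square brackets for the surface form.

1 Final Vowel Raising: no change — [udusadeb]
2 Spirantization: [udusadeb] → [uzusazeb]
3 Initial Consonant Epenthesis: [uzusazeb] → [tuzusazeb]
4 Final Obstruent Devoicing: [tuzusazeb] → [tuzusazep]

[tuzusazep]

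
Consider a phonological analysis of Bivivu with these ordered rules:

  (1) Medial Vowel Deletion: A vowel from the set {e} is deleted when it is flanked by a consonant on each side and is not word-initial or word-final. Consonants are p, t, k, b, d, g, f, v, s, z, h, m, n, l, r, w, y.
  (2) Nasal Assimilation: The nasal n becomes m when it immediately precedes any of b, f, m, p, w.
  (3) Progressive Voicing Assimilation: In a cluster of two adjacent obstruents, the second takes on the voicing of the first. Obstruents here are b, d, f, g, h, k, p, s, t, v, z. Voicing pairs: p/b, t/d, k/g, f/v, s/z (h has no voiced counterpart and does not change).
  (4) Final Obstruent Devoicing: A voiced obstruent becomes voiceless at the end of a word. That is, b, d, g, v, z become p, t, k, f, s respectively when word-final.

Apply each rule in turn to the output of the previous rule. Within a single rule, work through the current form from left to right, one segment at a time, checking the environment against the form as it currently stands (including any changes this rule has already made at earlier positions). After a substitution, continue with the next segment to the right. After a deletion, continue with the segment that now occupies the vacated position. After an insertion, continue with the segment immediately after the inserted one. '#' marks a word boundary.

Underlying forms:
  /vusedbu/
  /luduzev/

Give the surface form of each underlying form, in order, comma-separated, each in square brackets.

/vusedbu/:
  (1) Medial Vowel Deletion: [vusedbu] → [vusdbu]
  (2) Nasal Assimilation: no change — [vusdbu]
  (3) Progressive Voicing Assimilation: [vusdbu] → [vustpu]
  (4) Final Obstruent Devoicing: no change — [vustpu]
/luduzev/:
  (1) Medial Vowel Deletion: [luduzev] → [luduzv]
  (2) Nasal Assimilation: no change — [luduzv]
  (3) Progressive Voicing Assimilation: no change — [luduzv]
  (4) Final Obstruent Devoicing: [luduzv] → [luduzf]

[vustpu], [luduzf]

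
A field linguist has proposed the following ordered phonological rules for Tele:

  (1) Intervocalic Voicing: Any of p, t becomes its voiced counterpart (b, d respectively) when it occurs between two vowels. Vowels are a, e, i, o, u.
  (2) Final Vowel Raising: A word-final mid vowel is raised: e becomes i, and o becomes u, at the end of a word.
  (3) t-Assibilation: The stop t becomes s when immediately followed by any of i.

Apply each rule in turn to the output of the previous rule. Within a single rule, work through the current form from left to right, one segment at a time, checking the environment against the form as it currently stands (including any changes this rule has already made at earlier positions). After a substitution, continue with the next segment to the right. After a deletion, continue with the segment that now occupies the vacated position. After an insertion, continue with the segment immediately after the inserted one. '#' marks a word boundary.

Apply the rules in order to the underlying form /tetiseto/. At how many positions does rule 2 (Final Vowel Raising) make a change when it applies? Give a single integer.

1

(1) Intervocalic Voicing: [tetiseto] → [tedisedo]
(2) Final Vowel Raising: [tedisedo] → [tedisedu]
(3) t-Assibilation: no change — [tedisedu]
Rule 2 changed 1 position(s).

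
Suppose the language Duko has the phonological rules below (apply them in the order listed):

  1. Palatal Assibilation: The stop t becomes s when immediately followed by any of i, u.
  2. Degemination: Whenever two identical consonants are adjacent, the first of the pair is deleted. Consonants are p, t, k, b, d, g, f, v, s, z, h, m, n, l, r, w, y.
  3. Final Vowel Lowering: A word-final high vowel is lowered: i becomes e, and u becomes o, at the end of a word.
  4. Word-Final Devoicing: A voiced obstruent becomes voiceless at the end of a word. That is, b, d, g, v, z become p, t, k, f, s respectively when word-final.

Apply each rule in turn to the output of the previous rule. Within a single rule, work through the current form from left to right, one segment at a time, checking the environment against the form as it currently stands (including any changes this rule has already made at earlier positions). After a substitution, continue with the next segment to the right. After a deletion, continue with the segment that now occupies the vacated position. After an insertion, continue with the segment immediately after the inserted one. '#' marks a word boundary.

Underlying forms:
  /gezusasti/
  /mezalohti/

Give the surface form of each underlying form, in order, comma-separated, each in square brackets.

/gezusasti/:
  1 Palatal Assibilation: [gezusasti] → [gezusassi]
  2 Degemination: [gezusassi] → [gezusasi]
  3 Final Vowel Lowering: [gezusasi] → [gezusase]
  4 Word-Final Devoicing: no change — [gezusase]
/mezalohti/:
  1 Palatal Assibilation: [mezalohti] → [mezalohsi]
  2 Degemination: no change — [mezalohsi]
  3 Final Vowel Lowering: [mezalohsi] → [mezalohse]
  4 Word-Final Devoicing: no change — [mezalohse]

[gezusase], [mezalohse]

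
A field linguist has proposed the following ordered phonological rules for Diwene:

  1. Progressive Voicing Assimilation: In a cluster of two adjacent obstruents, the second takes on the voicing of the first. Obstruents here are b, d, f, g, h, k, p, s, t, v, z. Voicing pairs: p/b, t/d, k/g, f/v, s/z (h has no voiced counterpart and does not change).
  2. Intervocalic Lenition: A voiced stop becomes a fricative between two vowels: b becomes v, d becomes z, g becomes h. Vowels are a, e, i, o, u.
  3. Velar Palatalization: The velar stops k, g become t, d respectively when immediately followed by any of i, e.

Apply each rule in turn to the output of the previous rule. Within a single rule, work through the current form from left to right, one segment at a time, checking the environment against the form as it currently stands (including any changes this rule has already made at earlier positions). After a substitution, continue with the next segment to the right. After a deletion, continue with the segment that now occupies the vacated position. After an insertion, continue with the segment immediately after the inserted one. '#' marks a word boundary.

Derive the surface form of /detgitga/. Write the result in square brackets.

[dettitka]

1 Progressive Voicing Assimilation: [detgitga] → [detkitka]
2 Intervocalic Lenition: no change — [detkitka]
3 Velar Palatalization: [detkitka] → [dettitka]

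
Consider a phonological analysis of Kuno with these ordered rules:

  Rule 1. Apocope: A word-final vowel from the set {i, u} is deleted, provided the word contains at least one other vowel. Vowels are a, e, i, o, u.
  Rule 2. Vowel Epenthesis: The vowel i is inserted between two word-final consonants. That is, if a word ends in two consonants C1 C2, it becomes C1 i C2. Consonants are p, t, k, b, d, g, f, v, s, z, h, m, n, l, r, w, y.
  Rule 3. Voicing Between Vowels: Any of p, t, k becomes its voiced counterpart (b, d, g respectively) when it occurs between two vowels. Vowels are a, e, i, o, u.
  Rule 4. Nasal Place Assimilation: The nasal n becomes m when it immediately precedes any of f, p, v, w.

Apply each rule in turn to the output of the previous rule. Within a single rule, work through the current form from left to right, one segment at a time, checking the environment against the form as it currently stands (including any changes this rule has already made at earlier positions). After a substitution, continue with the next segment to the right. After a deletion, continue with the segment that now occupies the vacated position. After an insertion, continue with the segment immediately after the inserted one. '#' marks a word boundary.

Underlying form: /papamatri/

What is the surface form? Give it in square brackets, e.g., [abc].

Rule 1 Apocope: [papamatri] → [papamatr]
Rule 2 Vowel Epenthesis: [papamatr] → [papamatir]
Rule 3 Voicing Between Vowels: [papamatir] → [pabamadir]
Rule 4 Nasal Place Assimilation: no change — [pabamadir]

[pabamadir]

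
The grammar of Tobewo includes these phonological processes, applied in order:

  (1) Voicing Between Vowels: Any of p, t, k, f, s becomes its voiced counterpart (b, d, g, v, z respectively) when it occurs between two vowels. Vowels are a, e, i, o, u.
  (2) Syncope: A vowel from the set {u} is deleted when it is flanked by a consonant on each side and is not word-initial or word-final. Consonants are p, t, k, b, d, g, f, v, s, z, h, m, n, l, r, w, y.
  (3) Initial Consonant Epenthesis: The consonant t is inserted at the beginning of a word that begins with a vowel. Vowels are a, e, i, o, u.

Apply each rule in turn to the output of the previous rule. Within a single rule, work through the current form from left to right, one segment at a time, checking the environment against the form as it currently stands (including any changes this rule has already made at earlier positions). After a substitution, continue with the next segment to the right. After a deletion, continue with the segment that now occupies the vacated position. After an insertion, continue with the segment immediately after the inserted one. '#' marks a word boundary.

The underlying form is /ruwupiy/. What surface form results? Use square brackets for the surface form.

[rwbiy]

(1) Voicing Between Vowels: [ruwupiy] → [ruwubiy]
(2) Syncope: [ruwubiy] → [rwbiy]
(3) Initial Consonant Epenthesis: no change — [rwbiy]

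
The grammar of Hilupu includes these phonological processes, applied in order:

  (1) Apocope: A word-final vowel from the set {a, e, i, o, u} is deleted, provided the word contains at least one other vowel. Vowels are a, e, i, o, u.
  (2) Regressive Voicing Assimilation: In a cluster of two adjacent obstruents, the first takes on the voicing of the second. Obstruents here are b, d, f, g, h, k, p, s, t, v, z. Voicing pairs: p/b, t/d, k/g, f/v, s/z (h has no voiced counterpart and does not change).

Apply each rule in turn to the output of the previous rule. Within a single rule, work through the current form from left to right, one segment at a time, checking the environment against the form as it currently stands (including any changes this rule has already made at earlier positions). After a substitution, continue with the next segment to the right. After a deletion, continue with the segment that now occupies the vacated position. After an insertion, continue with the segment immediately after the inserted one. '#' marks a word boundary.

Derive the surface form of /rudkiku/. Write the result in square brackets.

[rutkik]

(1) Apocope: [rudkiku] → [rudkik]
(2) Regressive Voicing Assimilation: [rudkik] → [rutkik]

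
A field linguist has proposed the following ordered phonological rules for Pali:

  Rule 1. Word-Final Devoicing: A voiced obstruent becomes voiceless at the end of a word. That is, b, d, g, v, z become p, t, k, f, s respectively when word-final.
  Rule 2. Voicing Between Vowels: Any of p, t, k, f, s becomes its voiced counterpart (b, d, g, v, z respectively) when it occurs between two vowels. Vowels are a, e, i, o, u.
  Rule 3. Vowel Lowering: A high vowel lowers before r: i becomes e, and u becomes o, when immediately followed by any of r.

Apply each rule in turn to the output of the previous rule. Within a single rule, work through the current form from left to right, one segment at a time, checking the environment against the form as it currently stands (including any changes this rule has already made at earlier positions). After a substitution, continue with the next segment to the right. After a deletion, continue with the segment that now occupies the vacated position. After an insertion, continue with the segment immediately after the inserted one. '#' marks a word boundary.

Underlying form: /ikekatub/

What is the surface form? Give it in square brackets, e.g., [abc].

[igegadup]

Rule 1 Word-Final Devoicing: [ikekatub] → [ikekatup]
Rule 2 Voicing Between Vowels: [ikekatup] → [igegadup]
Rule 3 Vowel Lowering: no change — [igegadup]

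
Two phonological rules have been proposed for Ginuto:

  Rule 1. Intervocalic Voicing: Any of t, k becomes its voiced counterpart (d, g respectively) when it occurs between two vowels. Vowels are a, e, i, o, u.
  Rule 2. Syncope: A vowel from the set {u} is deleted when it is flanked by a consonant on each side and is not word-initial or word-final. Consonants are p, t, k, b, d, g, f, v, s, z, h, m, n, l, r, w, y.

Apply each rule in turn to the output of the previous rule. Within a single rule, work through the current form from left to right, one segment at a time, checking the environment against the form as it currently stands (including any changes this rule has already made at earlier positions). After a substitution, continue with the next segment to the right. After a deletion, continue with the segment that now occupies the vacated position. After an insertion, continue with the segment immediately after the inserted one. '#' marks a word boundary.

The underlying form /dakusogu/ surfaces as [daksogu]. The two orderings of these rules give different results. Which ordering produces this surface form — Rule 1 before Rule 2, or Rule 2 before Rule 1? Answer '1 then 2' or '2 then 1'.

Order 1 then 2:
  1 Intervocalic Voicing: [dakusogu] → [dagusogu]
  2 Syncope: [dagusogu] → [dagsogu]
  result: [dagsogu]
Order 2 then 1:
  2 Syncope: [dakusogu] → [daksogu]
  1 Intervocalic Voicing: no change — [daksogu]
  result: [daksogu]

2 then 1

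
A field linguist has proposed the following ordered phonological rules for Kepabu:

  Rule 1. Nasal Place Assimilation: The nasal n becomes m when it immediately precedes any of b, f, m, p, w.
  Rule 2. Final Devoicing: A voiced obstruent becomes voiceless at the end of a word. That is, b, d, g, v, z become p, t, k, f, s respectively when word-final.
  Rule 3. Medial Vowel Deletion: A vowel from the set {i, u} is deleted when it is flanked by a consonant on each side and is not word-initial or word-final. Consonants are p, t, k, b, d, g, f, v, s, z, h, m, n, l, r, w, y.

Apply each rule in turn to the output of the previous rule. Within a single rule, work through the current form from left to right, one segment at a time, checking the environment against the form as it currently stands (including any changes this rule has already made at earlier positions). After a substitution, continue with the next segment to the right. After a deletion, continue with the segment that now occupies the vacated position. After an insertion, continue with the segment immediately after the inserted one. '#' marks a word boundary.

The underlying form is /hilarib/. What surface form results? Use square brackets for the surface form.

[hlarp]

Rule 1 Nasal Place Assimilation: no change — [hilarib]
Rule 2 Final Devoicing: [hilarib] → [hilarip]
Rule 3 Medial Vowel Deletion: [hilarip] → [hlarp]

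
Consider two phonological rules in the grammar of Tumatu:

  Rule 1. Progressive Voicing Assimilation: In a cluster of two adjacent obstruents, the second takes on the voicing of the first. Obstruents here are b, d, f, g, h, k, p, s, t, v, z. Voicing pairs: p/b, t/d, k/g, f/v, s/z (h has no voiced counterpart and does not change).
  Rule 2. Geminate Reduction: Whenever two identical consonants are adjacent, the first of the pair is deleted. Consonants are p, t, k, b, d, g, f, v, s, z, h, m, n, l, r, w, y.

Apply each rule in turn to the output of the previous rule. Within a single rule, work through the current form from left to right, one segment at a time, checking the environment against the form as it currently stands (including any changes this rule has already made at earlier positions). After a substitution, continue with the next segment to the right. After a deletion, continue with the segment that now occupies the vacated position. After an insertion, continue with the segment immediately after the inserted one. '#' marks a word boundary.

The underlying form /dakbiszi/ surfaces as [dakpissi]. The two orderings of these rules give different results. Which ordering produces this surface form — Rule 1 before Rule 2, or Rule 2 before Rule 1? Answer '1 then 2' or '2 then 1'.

2 then 1

Order 1 then 2:
  1 Progressive Voicing Assimilation: [dakbiszi] → [dakpissi]
  2 Geminate Reduction: [dakpissi] → [dakpisi]
  result: [dakpisi]
Order 2 then 1:
  2 Geminate Reduction: no change — [dakbiszi]
  1 Progressive Voicing Assimilation: [dakbiszi] → [dakpissi]
  result: [dakpissi]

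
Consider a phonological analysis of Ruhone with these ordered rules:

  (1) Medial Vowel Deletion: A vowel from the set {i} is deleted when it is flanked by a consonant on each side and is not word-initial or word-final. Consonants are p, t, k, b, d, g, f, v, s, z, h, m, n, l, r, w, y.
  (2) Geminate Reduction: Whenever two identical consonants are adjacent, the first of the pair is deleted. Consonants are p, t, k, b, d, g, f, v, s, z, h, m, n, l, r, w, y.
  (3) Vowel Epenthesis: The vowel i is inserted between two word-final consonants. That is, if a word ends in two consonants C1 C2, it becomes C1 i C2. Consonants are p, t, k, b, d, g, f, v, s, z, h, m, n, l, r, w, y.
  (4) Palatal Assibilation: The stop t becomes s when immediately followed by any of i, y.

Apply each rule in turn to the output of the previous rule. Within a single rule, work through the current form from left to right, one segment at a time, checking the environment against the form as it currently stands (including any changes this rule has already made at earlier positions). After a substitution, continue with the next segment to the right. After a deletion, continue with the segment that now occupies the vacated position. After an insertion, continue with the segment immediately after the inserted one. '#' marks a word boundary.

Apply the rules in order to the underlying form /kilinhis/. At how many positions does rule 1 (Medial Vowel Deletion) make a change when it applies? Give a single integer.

(1) Medial Vowel Deletion: [kilinhis] → [klnhs]
(2) Geminate Reduction: no change — [klnhs]
(3) Vowel Epenthesis: [klnhs] → [klnhis]
(4) Palatal Assibilation: no change — [klnhis]
Rule 1 changed 3 position(s).

3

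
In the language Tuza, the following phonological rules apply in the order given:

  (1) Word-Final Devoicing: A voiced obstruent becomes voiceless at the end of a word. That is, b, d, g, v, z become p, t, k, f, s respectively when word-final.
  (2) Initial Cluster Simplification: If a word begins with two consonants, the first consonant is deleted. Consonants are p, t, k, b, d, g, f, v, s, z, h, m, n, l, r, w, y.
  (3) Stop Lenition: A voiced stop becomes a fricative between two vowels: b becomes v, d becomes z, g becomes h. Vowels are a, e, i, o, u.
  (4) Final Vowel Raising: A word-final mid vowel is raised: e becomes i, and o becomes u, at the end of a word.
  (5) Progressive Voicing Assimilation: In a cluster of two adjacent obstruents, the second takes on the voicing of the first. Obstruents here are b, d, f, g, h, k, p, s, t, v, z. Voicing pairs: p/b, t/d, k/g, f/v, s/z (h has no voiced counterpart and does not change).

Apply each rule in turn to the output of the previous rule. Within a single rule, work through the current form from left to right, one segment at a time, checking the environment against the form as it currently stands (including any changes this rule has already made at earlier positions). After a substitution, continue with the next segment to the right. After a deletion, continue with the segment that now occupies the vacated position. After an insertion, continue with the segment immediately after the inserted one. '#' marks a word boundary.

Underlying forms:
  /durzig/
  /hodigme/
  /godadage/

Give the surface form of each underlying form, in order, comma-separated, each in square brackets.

[durzik], [hozigmi], [gozazahi]

/durzig/:
  (1) Word-Final Devoicing: [durzig] → [durzik]
  (2) Initial Cluster Simplification: no change — [durzik]
  (3) Stop Lenition: no change — [durzik]
  (4) Final Vowel Raising: no change — [durzik]
  (5) Progressive Voicing Assimilation: no change — [durzik]
/hodigme/:
  (1) Word-Final Devoicing: no change — [hodigme]
  (2) Initial Cluster Simplification: no change — [hodigme]
  (3) Stop Lenition: [hodigme] → [hozigme]
  (4) Final Vowel Raising: [hozigme] → [hozigmi]
  (5) Progressive Voicing Assimilation: no change — [hozigmi]
/godadage/:
  (1) Word-Final Devoicing: no change — [godadage]
  (2) Initial Cluster Simplification: no change — [godadage]
  (3) Stop Lenition: [godadage] → [gozazahe]
  (4) Final Vowel Raising: [gozazahe] → [gozazahi]
  (5) Progressive Voicing Assimilation: no change — [gozazahi]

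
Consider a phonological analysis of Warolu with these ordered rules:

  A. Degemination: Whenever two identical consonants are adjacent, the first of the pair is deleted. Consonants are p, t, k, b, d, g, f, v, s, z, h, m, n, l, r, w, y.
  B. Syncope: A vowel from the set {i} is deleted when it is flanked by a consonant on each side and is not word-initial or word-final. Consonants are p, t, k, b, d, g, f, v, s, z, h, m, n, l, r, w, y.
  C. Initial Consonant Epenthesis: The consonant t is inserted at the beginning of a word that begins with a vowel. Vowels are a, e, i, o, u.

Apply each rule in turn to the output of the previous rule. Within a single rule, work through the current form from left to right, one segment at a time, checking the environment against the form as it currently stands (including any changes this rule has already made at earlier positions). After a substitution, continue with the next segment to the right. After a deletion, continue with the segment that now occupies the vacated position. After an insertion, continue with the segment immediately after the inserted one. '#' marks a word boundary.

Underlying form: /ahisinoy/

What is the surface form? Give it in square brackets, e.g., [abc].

[tahsnoy]

A Degemination: no change — [ahisinoy]
B Syncope: [ahisinoy] → [ahsnoy]
C Initial Consonant Epenthesis: [ahsnoy] → [tahsnoy]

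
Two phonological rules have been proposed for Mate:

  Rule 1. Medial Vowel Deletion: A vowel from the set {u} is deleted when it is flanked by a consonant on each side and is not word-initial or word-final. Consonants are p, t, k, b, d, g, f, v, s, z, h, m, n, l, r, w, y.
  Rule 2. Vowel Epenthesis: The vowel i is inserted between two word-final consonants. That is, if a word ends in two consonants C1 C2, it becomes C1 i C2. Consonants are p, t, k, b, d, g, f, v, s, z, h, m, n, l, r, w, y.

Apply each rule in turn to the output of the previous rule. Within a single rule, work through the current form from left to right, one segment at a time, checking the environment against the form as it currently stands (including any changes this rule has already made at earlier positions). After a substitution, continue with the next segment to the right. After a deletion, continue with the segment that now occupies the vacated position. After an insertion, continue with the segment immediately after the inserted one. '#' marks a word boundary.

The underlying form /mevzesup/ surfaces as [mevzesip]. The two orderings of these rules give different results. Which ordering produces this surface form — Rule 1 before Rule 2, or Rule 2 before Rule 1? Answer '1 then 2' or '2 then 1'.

Order 1 then 2:
  1 Medial Vowel Deletion: [mevzesup] → [mevzesp]
  2 Vowel Epenthesis: [mevzesp] → [mevzesip]
  result: [mevzesip]
Order 2 then 1:
  2 Vowel Epenthesis: no change — [mevzesup]
  1 Medial Vowel Deletion: [mevzesup] → [mevzesp]
  result: [mevzesp]

1 then 2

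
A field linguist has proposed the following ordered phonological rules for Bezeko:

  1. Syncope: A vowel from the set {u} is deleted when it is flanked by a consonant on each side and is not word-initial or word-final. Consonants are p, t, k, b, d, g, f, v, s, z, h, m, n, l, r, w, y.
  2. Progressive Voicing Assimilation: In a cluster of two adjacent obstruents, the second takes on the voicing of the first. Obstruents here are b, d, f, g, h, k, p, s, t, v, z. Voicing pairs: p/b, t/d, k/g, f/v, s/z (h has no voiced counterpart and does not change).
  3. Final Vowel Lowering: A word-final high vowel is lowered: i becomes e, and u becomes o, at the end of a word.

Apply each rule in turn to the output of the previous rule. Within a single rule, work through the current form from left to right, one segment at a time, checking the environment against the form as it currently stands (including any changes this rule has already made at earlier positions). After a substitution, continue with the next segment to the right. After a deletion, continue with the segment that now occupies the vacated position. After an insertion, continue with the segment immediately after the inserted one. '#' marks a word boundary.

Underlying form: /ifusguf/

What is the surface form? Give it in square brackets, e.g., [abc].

1 Syncope: [ifusguf] → [ifsgf]
2 Progressive Voicing Assimilation: [ifsgf] → [ifskf]
3 Final Vowel Lowering: no change — [ifskf]

[ifskf]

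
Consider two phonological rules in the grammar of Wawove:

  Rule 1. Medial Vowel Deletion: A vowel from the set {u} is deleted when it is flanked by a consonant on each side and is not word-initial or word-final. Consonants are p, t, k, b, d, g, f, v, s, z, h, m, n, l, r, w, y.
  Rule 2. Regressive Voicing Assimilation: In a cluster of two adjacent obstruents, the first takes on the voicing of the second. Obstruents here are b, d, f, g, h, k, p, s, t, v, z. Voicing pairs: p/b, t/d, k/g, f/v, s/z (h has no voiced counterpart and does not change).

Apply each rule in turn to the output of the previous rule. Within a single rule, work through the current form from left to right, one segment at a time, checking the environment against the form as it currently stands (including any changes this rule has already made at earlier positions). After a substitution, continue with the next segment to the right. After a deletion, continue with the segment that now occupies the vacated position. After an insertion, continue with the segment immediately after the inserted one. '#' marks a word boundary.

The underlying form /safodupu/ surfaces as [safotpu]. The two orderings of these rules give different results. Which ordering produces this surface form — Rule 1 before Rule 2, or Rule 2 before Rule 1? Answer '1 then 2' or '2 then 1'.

1 then 2

Order 1 then 2:
  1 Medial Vowel Deletion: [safodupu] → [safodpu]
  2 Regressive Voicing Assimilation: [safodpu] → [safotpu]
  result: [safotpu]
Order 2 then 1:
  2 Regressive Voicing Assimilation: no change — [safodupu]
  1 Medial Vowel Deletion: [safodupu] → [safodpu]
  result: [safodpu]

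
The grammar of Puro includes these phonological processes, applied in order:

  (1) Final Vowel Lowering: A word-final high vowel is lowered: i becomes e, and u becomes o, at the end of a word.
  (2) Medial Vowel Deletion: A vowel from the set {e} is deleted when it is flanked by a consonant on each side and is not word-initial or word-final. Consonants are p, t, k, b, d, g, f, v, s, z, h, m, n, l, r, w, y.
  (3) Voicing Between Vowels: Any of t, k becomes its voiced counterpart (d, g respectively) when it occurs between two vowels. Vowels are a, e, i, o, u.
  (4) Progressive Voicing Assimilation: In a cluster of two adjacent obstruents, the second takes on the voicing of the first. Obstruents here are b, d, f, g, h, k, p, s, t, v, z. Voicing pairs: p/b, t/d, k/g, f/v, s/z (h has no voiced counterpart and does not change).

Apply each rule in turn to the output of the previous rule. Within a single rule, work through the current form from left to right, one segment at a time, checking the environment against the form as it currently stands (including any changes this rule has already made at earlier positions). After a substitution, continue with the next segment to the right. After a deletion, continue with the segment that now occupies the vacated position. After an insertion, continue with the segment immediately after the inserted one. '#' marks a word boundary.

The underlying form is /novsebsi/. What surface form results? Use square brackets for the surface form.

[novzbze]

(1) Final Vowel Lowering: [novsebsi] → [novsebse]
(2) Medial Vowel Deletion: [novsebse] → [novsbse]
(3) Voicing Between Vowels: no change — [novsbse]
(4) Progressive Voicing Assimilation: [novsbse] → [novzbze]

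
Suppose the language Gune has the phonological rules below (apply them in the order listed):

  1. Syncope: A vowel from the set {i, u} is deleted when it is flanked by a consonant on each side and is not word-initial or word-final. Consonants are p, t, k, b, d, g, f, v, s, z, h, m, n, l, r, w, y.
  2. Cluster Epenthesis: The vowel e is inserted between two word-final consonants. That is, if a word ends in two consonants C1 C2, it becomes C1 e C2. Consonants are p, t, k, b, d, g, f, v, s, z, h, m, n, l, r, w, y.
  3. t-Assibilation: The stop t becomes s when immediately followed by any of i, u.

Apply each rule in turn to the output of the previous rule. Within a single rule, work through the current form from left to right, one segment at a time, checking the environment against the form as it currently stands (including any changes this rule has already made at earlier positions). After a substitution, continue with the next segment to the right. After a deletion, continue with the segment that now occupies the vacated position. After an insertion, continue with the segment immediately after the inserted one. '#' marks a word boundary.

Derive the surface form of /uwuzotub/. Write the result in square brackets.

1 Syncope: [uwuzotub] → [uwzotb]
2 Cluster Epenthesis: [uwzotb] → [uwzoteb]
3 t-Assibilation: no change — [uwzoteb]

[uwzoteb]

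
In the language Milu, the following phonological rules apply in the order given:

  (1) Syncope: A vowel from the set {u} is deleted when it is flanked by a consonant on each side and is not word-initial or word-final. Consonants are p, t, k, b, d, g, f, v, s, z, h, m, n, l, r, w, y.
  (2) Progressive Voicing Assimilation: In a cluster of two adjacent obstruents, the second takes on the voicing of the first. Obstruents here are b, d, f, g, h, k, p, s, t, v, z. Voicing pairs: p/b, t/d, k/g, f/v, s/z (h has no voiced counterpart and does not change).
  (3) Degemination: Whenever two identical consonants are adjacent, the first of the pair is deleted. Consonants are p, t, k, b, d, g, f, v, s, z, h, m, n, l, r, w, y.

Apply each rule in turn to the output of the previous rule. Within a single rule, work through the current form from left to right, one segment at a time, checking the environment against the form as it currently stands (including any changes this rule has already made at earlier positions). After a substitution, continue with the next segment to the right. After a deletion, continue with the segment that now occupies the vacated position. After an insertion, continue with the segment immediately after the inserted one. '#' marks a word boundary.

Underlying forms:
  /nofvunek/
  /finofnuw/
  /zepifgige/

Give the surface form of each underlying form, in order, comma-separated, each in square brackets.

[nofnek], [finofnw], [zepifkige]

/nofvunek/:
  (1) Syncope: [nofvunek] → [nofvnek]
  (2) Progressive Voicing Assimilation: [nofvnek] → [noffnek]
  (3) Degemination: [noffnek] → [nofnek]
/finofnuw/:
  (1) Syncope: [finofnuw] → [finofnw]
  (2) Progressive Voicing Assimilation: no change — [finofnw]
  (3) Degemination: no change — [finofnw]
/zepifgige/:
  (1) Syncope: no change — [zepifgige]
  (2) Progressive Voicing Assimilation: [zepifgige] → [zepifkige]
  (3) Degemination: no change — [zepifkige]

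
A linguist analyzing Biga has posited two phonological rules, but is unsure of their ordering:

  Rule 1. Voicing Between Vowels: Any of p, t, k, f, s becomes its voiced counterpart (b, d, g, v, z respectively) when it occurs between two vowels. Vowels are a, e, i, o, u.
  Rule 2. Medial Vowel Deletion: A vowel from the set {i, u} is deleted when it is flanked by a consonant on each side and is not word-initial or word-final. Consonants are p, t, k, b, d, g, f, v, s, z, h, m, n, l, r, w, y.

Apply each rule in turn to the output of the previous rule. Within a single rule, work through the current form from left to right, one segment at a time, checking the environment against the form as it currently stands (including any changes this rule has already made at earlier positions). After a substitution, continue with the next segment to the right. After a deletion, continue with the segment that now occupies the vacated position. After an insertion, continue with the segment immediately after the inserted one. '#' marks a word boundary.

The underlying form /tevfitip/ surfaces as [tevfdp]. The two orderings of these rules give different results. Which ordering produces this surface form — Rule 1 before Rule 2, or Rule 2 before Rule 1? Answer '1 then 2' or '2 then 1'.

Order 1 then 2:
  1 Voicing Between Vowels: [tevfitip] → [tevfidip]
  2 Medial Vowel Deletion: [tevfidip] → [tevfdp]
  result: [tevfdp]
Order 2 then 1:
  2 Medial Vowel Deletion: [tevfitip] → [tevftp]
  1 Voicing Between Vowels: no change — [tevftp]
  result: [tevftp]

1 then 2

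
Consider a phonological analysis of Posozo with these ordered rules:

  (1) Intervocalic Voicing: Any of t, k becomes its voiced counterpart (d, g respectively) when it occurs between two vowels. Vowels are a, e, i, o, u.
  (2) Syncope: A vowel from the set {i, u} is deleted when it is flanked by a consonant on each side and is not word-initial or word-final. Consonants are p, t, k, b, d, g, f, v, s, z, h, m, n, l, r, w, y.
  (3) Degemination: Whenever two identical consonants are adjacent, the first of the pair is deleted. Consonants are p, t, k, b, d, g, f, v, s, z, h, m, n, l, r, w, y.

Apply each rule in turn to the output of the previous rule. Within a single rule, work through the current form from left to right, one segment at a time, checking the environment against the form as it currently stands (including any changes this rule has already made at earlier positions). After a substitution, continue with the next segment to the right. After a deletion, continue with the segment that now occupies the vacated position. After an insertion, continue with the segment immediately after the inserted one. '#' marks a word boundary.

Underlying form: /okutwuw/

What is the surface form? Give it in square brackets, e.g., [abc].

[ogtw]

(1) Intervocalic Voicing: [okutwuw] → [ogutwuw]
(2) Syncope: [ogutwuw] → [ogtww]
(3) Degemination: [ogtww] → [ogtw]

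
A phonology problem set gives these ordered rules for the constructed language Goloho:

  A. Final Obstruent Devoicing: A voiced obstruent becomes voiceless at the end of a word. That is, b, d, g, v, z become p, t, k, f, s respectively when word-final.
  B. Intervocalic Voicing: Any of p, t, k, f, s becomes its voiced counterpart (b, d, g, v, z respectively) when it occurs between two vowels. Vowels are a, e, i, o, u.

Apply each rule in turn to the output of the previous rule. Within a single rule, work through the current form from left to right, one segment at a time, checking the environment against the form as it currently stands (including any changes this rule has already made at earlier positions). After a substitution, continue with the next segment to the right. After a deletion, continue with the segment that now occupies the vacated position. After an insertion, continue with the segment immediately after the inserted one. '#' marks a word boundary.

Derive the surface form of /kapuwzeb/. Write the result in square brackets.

A Final Obstruent Devoicing: [kapuwzeb] → [kapuwzep]
B Intervocalic Voicing: [kapuwzep] → [kabuwzep]

[kabuwzep]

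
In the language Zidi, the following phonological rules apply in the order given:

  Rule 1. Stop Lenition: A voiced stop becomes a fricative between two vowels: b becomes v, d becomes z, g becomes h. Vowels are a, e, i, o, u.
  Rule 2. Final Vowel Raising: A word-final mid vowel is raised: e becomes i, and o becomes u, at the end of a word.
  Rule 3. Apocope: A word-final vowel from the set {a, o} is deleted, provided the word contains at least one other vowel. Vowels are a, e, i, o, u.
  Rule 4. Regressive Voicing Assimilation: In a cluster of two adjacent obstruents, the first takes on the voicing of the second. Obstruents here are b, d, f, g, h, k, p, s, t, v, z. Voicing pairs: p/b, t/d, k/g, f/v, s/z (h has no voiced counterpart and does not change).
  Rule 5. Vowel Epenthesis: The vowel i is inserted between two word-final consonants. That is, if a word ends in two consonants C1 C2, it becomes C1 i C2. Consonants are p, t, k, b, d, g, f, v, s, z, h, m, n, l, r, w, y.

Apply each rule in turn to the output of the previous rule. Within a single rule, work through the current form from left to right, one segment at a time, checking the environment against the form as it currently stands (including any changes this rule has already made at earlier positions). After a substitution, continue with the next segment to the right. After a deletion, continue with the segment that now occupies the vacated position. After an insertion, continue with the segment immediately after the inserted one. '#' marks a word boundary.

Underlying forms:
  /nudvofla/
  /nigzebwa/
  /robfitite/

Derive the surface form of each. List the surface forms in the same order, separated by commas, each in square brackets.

/nudvofla/:
  Rule 1 Stop Lenition: no change — [nudvofla]
  Rule 2 Final Vowel Raising: no change — [nudvofla]
  Rule 3 Apocope: [nudvofla] → [nudvofl]
  Rule 4 Regressive Voicing Assimilation: no change — [nudvofl]
  Rule 5 Vowel Epenthesis: [nudvofl] → [nudvofil]
/nigzebwa/:
  Rule 1 Stop Lenition: no change — [nigzebwa]
  Rule 2 Final Vowel Raising: no change — [nigzebwa]
  Rule 3 Apocope: [nigzebwa] → [nigzebw]
  Rule 4 Regressive Voicing Assimilation: no change — [nigzebw]
  Rule 5 Vowel Epenthesis: [nigzebw] → [nigzebiw]
/robfitite/:
  Rule 1 Stop Lenition: no change — [robfitite]
  Rule 2 Final Vowel Raising: [robfitite] → [robfititi]
  Rule 3 Apocope: no change — [robfititi]
  Rule 4 Regressive Voicing Assimilation: [robfititi] → [ropfititi]
  Rule 5 Vowel Epenthesis: no change — [ropfititi]

[nudvofil], [nigzebiw], [ropfititi]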